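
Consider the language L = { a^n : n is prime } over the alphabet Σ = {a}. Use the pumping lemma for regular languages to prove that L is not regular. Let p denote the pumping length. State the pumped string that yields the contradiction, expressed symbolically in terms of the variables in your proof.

Toward a contradiction, assume L is regular with pumping length p.
Let q be a prime with q ≥ p+2 (infinitely many primes exist), and take w = a^q ∈ L with |w| = q ≥ p.
Write w = xyz as guaranteed by the lemma, with |xy| ≤ p and |y| > 0.
Then y = a^k for some k with 1 ≤ k ≤ p.
Since 1 ≤ k ≤ p, |xz| = q-k. Pump with i = q+1: |xy^{q+1}z| = (q-k)+(q+1)k = q+qk = q(1+k), which is composite (both factors ≥ 2). So xy^{q+1}z = a^{q(1+k)} ∉ L.
Contradiction. Therefore L is not regular.

a^{q(1+k)}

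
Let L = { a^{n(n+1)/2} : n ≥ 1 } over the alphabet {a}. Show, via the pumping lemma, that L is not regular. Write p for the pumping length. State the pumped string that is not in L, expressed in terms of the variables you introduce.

Toward a contradiction, assume L is regular with pumping length p.
Take w = a^{p(p+1)/2} ∈ L with |w| = p(p+1)/2 ≥ p.
The pumping lemma gives a decomposition w = xyz where |xy| ≤ p and |y| ≥ 1.
Then y = a^k for some k with 1 ≤ k ≤ p.
Pump with i = 2: xy^2z = a^{p(p+1)/2+k}. Since 1 ≤ k ≤ p, p(p+1)/2 < p(p+1)/2+k ≤ p(p+1)/2+p < (p+1)(p+2)/2, so p(p+1)/2+k is strictly between consecutive triangular numbers. So xy^2z ∉ L.
Contradiction. Therefore L is not regular.

a^{p(p+1)/2+k}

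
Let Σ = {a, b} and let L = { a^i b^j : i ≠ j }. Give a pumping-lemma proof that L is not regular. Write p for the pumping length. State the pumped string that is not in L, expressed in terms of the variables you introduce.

a^{p+p!} b^{p+p!}

Assume L is regular. Let p be the pumping length given by the pumping lemma.
Choose w = a^p b^{p+p!}. Since p ≠ p+p!, w ∈ L; and |w| ≥ p.
Write w = xyz as guaranteed by the lemma, with |xy| ≤ p and |y| ≥ 1.
Since the first p symbols of w are all a's and |xy| ≤ p, y lies entirely in the leading a-block: y = a^k for some k with 1 ≤ k ≤ p.
Since 1 ≤ k ≤ p, k divides p!; set t = 1 + p!/k. Then xy^t z has p + (p!/k)·k = p + p! copies of a. Now the a-count equals the b-count, so i ≠ j fails. So xy^t z = a^{p+p!} b^{p+p!} ∉ L.
This is a contradiction; hence L is not regular.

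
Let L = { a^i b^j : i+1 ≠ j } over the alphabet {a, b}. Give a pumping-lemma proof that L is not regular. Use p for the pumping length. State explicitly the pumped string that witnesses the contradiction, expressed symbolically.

Assume L is regular. Let p be the pumping length given by the pumping lemma.
Choose w = a^p b^{p+p!+1}. Since p ≠ (p+p!+1)-1 = p+p!, w ∈ L; and |w| ≥ p.
Write w = xyz as guaranteed by the lemma, with |xy| ≤ p and y is nonempty.
Because |xy| ≤ p and w begins with p copies of a, we have y = a^k with 1 ≤ k ≤ p.
Since 1 ≤ k ≤ p, k divides p!; set t = 1 + p!/k. Then xy^t z has p + (p!/k)·k = p + p! copies of a. Now the a-count is p+p! and (b-count)-1 = (p+p!+1)-1 = p+p!, so i+1 ≠ j fails. So xy^t z = a^{p+p!} b^{p+p!+1} ∉ L.
Contradiction. Therefore L is not regular.

a^{p+p!} b^{p+p!+1}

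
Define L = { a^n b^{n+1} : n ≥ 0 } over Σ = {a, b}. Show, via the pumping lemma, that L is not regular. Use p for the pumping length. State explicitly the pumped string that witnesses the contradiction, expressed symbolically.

Assume L is regular. Let p be the pumping length given by the pumping lemma.
Let w = a^p b^{p+1} ∈ L; note |w| = 2p+1 ≥ p.
By the pumping lemma, w = xyz with |xy| ≤ p and y is nonempty.
Because |xy| ≤ p and w begins with p copies of a, we have y = a^k with 1 ≤ k ≤ p.
Pump with i = 2: xy^2z = a^{p+k} b^{p+1}. For this to lie in L we would need p+1 = (p+k)+1, which forces k = 0. But k ≥ 1, so xy^2z ∉ L.
This contradicts the pumping lemma, so L is not regular.

a^{p+k} b^{p+1}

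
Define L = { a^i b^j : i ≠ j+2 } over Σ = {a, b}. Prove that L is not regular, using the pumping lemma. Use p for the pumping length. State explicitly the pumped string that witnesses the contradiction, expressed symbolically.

a^{p+p!} b^{p+p!-2}

Assume L is regular. Let p be the pumping length given by the pumping lemma.
Choose w = a^p b^{p+p!-2}. Since p ≠ (p+p!-2)+2 = p+p!, w ∈ L; and |w| ≥ p.
Write w = xyz as guaranteed by the lemma, with |xy| ≤ p and |y| ≥ 1.
Since the first p symbols of w are all a's and |xy| ≤ p, y lies entirely in the leading a-block: y = a^k for some k with 1 ≤ k ≤ p.
Since 1 ≤ k ≤ p, k divides p!; set t = 1 + p!/k. Then xy^t z has p + (p!/k)·k = p + p! copies of a. Now the a-count is p+p! and (b-count)+2 = (p+p!-2)+2 = p+p!, so i ≠ j+2 fails. So xy^t z = a^{p+p!} b^{p+p!-2} ∉ L.
Contradiction. Therefore L is not regular.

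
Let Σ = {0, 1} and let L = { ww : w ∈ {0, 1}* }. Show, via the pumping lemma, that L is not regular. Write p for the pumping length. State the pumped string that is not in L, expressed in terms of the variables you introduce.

Assume L is regular. Let p be the pumping length given by the pumping lemma.
Take w = 0^p 1^p 0^p 1^p = uu where u = 0^p1^p; then w ∈ L and |w| = 4p ≥ p.
By the pumping lemma, w = xyz with |xy| ≤ p and y is nonempty.
The first p characters of w are 0's, so xy (and hence y) consists only of 0's. Write y = 0^k, 1 ≤ k ≤ p.
Pump with i = 2: xy^2z = 0^{p+k} 1^p 0^p 1^p, of length 4p+k. Suppose this equals vv. The string starts with 0 and ends with 1, so v does too; thus the boundary between the two copies of v is a 1→0 transition. There is exactly one such transition, at position 2p+k, so |v| = 2p+k and |vv| = 4p+2k ≠ 4p+k since k ≥ 1. So xy^2z ∉ L.
This contradicts the pumping lemma, so L is not regular.

0^{p+k} 1^p 0^p 1^p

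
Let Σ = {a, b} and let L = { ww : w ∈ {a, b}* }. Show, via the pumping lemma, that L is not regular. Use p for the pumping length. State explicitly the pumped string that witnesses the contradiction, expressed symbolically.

Suppose for contradiction that L is regular, and let p be the pumping length.
Take w = a^p b^p a^p b^p = uu where u = a^pb^p; then w ∈ L and |w| = 4p ≥ p.
The pumping lemma gives a decomposition w = xyz where |xy| ≤ p and y is nonempty.
The first p characters of w are a's, so xy (and hence y) consists only of a's. Write y = a^k, 1 ≤ k ≤ p.
Pump with i = 2: xy^2z = a^{p+k} b^p a^p b^p, of length 4p+k. Suppose this equals vv. The string starts with a and ends with b, so v does too; thus the boundary between the two copies of v is a b→a transition. There is exactly one such transition, at position 2p+k, so |v| = 2p+k and |vv| = 4p+2k ≠ 4p+k since k ≥ 1. So xy^2z ∉ L.
This contradicts the pumping lemma, so L is not regular.

a^{p+k} b^p a^p b^p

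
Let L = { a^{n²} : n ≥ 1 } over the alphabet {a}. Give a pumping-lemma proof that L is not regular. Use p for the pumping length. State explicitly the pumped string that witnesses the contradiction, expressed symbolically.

a^{p²+k}

Suppose for contradiction that L is regular, and let p be the pumping length.
Take w = a^{p²} ∈ L with |w| = p² ≥ p.
The pumping lemma gives a decomposition w = xyz where |xy| ≤ p and y is nonempty.
Then y = a^k for some k with 1 ≤ k ≤ p.
Pump with i = 2: xy^2z = a^{p²+k}. Since 1 ≤ k ≤ p, p² < p²+k ≤ p²+p < (p+1)², so p²+k lies strictly between consecutive squares and is not a perfect square. So xy^2z ∉ L.
Contradiction. Therefore L is not regular.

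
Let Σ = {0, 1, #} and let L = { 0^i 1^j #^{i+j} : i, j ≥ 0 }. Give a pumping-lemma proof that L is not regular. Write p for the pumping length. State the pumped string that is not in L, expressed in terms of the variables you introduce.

Toward a contradiction, assume L is regular with pumping length p.
Take w = 0^p 1^p #^{2p} ∈ L (with i=j=p, i+j=2p), |w| = 4p ≥ p.
Write w = xyz as guaranteed by the lemma, with |xy| ≤ p and y is nonempty.
The first p characters of w are 0's, so xy (and hence y) consists only of 0's. Write y = 0^k, 1 ≤ k ≤ p.
Consider xy^2z = 0^{p+k} 1^p #^{2p}. Now the 0- and 1-counts sum to 2p+k, but the #-count is 2p ≠ 2p+k. So xy^2z ∉ L.
This contradicts the pumping lemma, so L is not regular.

0^{p+k} 1^p #^{2p}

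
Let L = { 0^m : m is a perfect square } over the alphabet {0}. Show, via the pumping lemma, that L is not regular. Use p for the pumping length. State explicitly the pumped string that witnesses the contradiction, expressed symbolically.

Assume L is regular. Let p be the pumping length given by the pumping lemma.
Take w = 0^{p²} ∈ L with |w| = p² ≥ p.
The pumping lemma gives a decomposition w = xyz where |xy| ≤ p and |y| ≥ 1.
Then y = 0^k for some k with 1 ≤ k ≤ p.
Pump with i = 2: xy^2z = 0^{p²+k}. Since 1 ≤ k ≤ p, p² < p²+k ≤ p²+p < (p+1)², so p²+k lies strictly between consecutive squares and is not a perfect square. So xy^2z ∉ L.
This is a contradiction; hence L is not regular.

0^{p²+k}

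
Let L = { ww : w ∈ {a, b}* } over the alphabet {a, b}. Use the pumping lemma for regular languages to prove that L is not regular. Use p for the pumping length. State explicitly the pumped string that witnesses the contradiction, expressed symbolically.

Suppose for contradiction that L is regular, and let p be the pumping length.
Take w = a^p b^p a^p b^p = uu where u = a^pb^p; then w ∈ L and |w| = 4p ≥ p.
The pumping lemma gives a decomposition w = xyz where |xy| ≤ p and |y| > 0.
Because |xy| ≤ p and w begins with p copies of a, we have y = a^k with 1 ≤ k ≤ p.
Pump with i = 2: xy^2z = a^{p+k} b^p a^p b^p, of length 4p+k. Suppose this equals vv. The string starts with a and ends with b, so v does too; thus the boundary between the two copies of v is a b→a transition. There is exactly one such transition, at position 2p+k, so |v| = 2p+k and |vv| = 4p+2k ≠ 4p+k since k ≥ 1. So xy^2z ∉ L.
Contradiction. Therefore L is not regular.

a^{p+k} b^p a^p b^p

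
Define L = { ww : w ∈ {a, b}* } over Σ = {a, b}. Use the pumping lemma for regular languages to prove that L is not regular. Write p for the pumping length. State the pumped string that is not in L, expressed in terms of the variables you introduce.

Toward a contradiction, assume L is regular with pumping length p.
Take w = a^p b^p a^p b^p = uu where u = a^pb^p; then w ∈ L and |w| = 4p ≥ p.
Write w = xyz as guaranteed by the lemma, with |xy| ≤ p and |y| ≥ 1.
Because |xy| ≤ p and w begins with p copies of a, we have y = a^k with 1 ≤ k ≤ p.
Pump with i = 2: xy^2z = a^{p+k} b^p a^p b^p, of length 4p+k. Suppose this equals vv. The string starts with a and ends with b, so v does too; thus the boundary between the two copies of v is a b→a transition. There is exactly one such transition, at position 2p+k, so |v| = 2p+k and |vv| = 4p+2k ≠ 4p+k since k ≥ 1. So xy^2z ∉ L.
This is a contradiction; hence L is not regular.

a^{p+k} b^p a^p b^p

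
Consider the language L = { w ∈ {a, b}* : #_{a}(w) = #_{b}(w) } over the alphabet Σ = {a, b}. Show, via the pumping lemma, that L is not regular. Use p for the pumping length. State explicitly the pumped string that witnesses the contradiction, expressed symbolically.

Assume L is regular; let p be its pumping constant.
Choose w = a^p b^p ∈ L with |w| = 2p ≥ p.
The pumping lemma gives a decomposition w = xyz where |xy| ≤ p and |y| ≥ 1.
The first p characters of w are a's, so xy (and hence y) consists only of a's. Write y = a^k, 1 ≤ k ≤ p.
Pump with i = 2: xy^2z = a^{p+k} b^p has p+k occurrences of a but only p of b. Since k ≥ 1 the counts differ, so xy^2z ∉ L.
Contradiction. Therefore L is not regular.

a^{p+k} b^p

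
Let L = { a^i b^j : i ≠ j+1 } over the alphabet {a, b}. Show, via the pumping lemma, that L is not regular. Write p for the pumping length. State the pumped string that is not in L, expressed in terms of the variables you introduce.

Assume L is regular; let p be its pumping constant.
Choose w = a^p b^{p+p!-1}. Since p ≠ (p+p!-1)+1 = p+p!, w ∈ L; and |w| ≥ p.
By the pumping lemma, w = xyz with |xy| ≤ p and |y| > 0.
Because |xy| ≤ p and w begins with p copies of a, we have y = a^k with 1 ≤ k ≤ p.
Since 1 ≤ k ≤ p, k divides p!; set t = 1 + p!/k. Then xy^t z has p + (p!/k)·k = p + p! copies of a. Now the a-count is p+p! and (b-count)+1 = (p+p!-1)+1 = p+p!, so i ≠ j+1 fails. So xy^t z = a^{p+p!} b^{p+p!-1} ∉ L.
This is a contradiction; hence L is not regular.

a^{p+p!} b^{p+p!-1}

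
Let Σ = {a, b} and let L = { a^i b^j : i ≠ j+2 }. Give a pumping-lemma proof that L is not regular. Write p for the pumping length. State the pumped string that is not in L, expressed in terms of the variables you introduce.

a^{p+p!} b^{p+p!-2}

Toward a contradiction, assume L is regular with pumping length p.
Choose w = a^p b^{p+p!-2}. Since p ≠ (p+p!-2)+2 = p+p!, w ∈ L; and |w| ≥ p.
By the pumping lemma, w = xyz with |xy| ≤ p and y is nonempty.
Since the first p symbols of w are all a's and |xy| ≤ p, y lies entirely in the leading a-block: y = a^k for some k with 1 ≤ k ≤ p.
Since 1 ≤ k ≤ p, k divides p!; set t = 1 + p!/k. Then xy^t z has p + (p!/k)·k = p + p! copies of a. Now the a-count is p+p! and (b-count)+2 = (p+p!-2)+2 = p+p!, so i ≠ j+2 fails. So xy^t z = a^{p+p!} b^{p+p!-2} ∉ L.
This is a contradiction; hence L is not regular.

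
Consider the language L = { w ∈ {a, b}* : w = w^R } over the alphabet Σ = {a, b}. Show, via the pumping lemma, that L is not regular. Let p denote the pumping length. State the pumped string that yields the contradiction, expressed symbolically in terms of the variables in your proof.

a^{p+k} b a^p

Suppose for contradiction that L is regular, and let p be the pumping length.
Take w = a^p b a^p, a palindrome of length 2p+1 ≥ p.
The pumping lemma gives a decomposition w = xyz where |xy| ≤ p and |y| > 0.
The first p characters of w are a's, so xy (and hence y) consists only of a's. Write y = a^k, 1 ≤ k ≤ p.
Pump with i = 2: xy^2z = a^{p+k} b a^p. Its reverse is a^p b a^{p+k}, which differs from xy^2z since k ≥ 1. So xy^2z is not a palindrome and xy^2z ∉ L.
This contradicts the pumping lemma, so L is not regular.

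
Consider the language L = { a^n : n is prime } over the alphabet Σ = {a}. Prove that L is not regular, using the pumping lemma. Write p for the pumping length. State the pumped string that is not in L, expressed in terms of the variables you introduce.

Suppose for contradiction that L is regular, and let p be the pumping length.
Let q be a prime with q ≥ p+2 (infinitely many primes exist), and take w = a^q ∈ L with |w| = q ≥ p.
By the pumping lemma, w = xyz with |xy| ≤ p and |y| > 0.
Then y = a^k for some k with 1 ≤ k ≤ p.
Since 1 ≤ k ≤ p, |xz| = q-k. Pump with i = q+1: |xy^{q+1}z| = (q-k)+(q+1)k = q+qk = q(1+k), which is composite (both factors ≥ 2). So xy^{q+1}z = a^{q(1+k)} ∉ L.
This is a contradiction; hence L is not regular.

a^{q(1+k)}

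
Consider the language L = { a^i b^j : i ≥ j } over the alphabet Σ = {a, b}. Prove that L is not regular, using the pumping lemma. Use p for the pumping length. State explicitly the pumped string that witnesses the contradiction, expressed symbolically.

a^{p-k} b^p

Assume L is regular. Let p be the pumping length given by the pumping lemma.
Choose w = a^p b^p ∈ L, with |w| = 2p ≥ p.
The pumping lemma gives a decomposition w = xyz where |xy| ≤ p and y is nonempty.
Since the first p symbols of w are all a's and |xy| ≤ p, y lies entirely in the leading a-block: y = a^k for some k with 1 ≤ k ≤ p.
Consider xy^0z = xz = a^{p-k} b^p. Since k ≥ 1, the a-count p-k is less than p, so i ≥ j fails; thus xz ∉ L.
This is a contradiction; hence L is not regular.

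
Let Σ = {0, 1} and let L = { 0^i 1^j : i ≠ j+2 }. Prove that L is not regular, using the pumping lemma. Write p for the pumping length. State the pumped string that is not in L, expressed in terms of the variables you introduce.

Suppose for contradiction that L is regular, and let p be the pumping length.
Choose w = 0^p 1^{p+p!-2}. Since p ≠ (p+p!-2)+2 = p+p!, w ∈ L; and |w| ≥ p.
By the pumping lemma, w = xyz with |xy| ≤ p and y is nonempty.
The first p characters of w are 0's, so xy (and hence y) consists only of 0's. Write y = 0^k, 1 ≤ k ≤ p.
Since 1 ≤ k ≤ p, k divides p!; set t = 1 + p!/k. Then xy^t z has p + (p!/k)·k = p + p! copies of 0. Now the 0-count is p+p! and (1-count)+2 = (p+p!-2)+2 = p+p!, so i ≠ j+2 fails. So xy^t z = 0^{p+p!} 1^{p+p!-2} ∉ L.
Contradiction. Therefore L is not regular.

0^{p+p!} 1^{p+p!-2}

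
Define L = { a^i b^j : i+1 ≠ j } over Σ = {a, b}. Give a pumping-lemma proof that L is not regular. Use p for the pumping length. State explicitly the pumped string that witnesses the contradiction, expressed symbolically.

Toward a contradiction, assume L is regular with pumping length p.
Choose w = a^p b^{p+p!+1}. Since p ≠ (p+p!+1)-1 = p+p!, w ∈ L; and |w| ≥ p.
Write w = xyz as guaranteed by the lemma, with |xy| ≤ p and |y| ≥ 1.
Since the first p symbols of w are all a's and |xy| ≤ p, y lies entirely in the leading a-block: y = a^k for some k with 1 ≤ k ≤ p.
Since 1 ≤ k ≤ p, k divides p!; set t = 1 + p!/k. Then xy^t z has p + (p!/k)·k = p + p! copies of a. Now the a-count is p+p! and (b-count)-1 = (p+p!+1)-1 = p+p!, so i+1 ≠ j fails. So xy^t z = a^{p+p!} b^{p+p!+1} ∉ L.
Contradiction. Therefore L is not regular.

a^{p+p!} b^{p+p!+1}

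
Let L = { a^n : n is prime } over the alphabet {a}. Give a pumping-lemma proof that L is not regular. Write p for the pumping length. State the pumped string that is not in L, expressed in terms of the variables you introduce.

Assume L is regular; let p be its pumping constant.
Let q be a prime with q ≥ p+2 (infinitely many primes exist), and take w = a^q ∈ L with |w| = q ≥ p.
The pumping lemma gives a decomposition w = xyz where |xy| ≤ p and |y| ≥ 1.
Then y = a^k for some k with 1 ≤ k ≤ p.
Since 1 ≤ k ≤ p, |xz| = q-k. Pump with i = q+1: |xy^{q+1}z| = (q-k)+(q+1)k = q+qk = q(1+k), which is composite (both factors ≥ 2). So xy^{q+1}z = a^{q(1+k)} ∉ L.
This is a contradiction; hence L is not regular.

a^{q(1+k)}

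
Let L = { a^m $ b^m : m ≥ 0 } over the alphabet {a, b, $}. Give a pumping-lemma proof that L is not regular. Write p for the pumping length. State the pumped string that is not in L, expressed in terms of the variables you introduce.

Toward a contradiction, assume L is regular with pumping length p.
Take w = a^p $ b^p ∈ L with |w| = 2p+1 ≥ p.
The pumping lemma gives a decomposition w = xyz where |xy| ≤ p and y is nonempty.
The first p characters of w are a's, so xy (and hence y) consists only of a's. Write y = a^k, 1 ≤ k ≤ p.
Pump with i = 2: xy^2z = a^{p+k} $ b^p, which would require p+k = p. But k ≥ 1, so xy^2z ∉ L.
Contradiction. Therefore L is not regular.

a^{p+k} $ b^p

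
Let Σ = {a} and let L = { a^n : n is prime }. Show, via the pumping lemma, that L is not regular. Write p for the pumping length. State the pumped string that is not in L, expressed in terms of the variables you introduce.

a^{q(1+k)}

Suppose for contradiction that L is regular, and let p be the pumping length.
Let q be a prime with q ≥ p+2 (infinitely many primes exist), and take w = a^q ∈ L with |w| = q ≥ p.
The pumping lemma gives a decomposition w = xyz where |xy| ≤ p and |y| ≥ 1.
Then y = a^k for some k with 1 ≤ k ≤ p.
Since 1 ≤ k ≤ p, |xz| = q-k. Pump with i = q+1: |xy^{q+1}z| = (q-k)+(q+1)k = q+qk = q(1+k), which is composite (both factors ≥ 2). So xy^{q+1}z = a^{q(1+k)} ∉ L.
This contradicts the pumping lemma, so L is not regular.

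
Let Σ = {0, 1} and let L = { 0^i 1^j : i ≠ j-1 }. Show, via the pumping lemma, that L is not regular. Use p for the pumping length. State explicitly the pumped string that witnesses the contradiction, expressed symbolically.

Assume L is regular. Let p be the pumping length given by the pumping lemma.
Choose w = 0^p 1^{p+p!+1}. Since p ≠ (p+p!+1)-1 = p+p!, w ∈ L; and |w| ≥ p.
Write w = xyz as guaranteed by the lemma, with |xy| ≤ p and y is nonempty.
Because |xy| ≤ p and w begins with p copies of 0, we have y = 0^k with 1 ≤ k ≤ p.
Since 1 ≤ k ≤ p, k divides p!; set t = 1 + p!/k. Then xy^t z has p + (p!/k)·k = p + p! copies of 0. Now the 0-count is p+p! and (1-count)-1 = (p+p!+1)-1 = p+p!, so i ≠ j-1 fails. So xy^t z = 0^{p+p!} 1^{p+p!+1} ∉ L.
Contradiction. Therefore L is not regular.

0^{p+p!} 1^{p+p!+1}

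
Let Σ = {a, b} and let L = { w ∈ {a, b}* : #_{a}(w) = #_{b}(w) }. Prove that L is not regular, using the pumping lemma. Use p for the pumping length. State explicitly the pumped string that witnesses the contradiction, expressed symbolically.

a^{p+k} b^p

Assume L is regular. Let p be the pumping length given by the pumping lemma.
Choose w = a^p b^p ∈ L with |w| = 2p ≥ p.
By the pumping lemma, w = xyz with |xy| ≤ p and |y| ≥ 1.
Because |xy| ≤ p and w begins with p copies of a, we have y = a^k with 1 ≤ k ≤ p.
Pump with i = 2: xy^2z = a^{p+k} b^p has p+k occurrences of a but only p of b. Since k ≥ 1 the counts differ, so xy^2z ∉ L.
This is a contradiction; hence L is not regular.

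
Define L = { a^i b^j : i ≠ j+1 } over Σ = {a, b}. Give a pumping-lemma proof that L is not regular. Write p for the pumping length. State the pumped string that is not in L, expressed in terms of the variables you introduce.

Assume L is regular. Let p be the pumping length given by the pumping lemma.
Choose w = a^p b^{p+p!-1}. Since p ≠ (p+p!-1)+1 = p+p!, w ∈ L; and |w| ≥ p.
Write w = xyz as guaranteed by the lemma, with |xy| ≤ p and |y| ≥ 1.
Since the first p symbols of w are all a's and |xy| ≤ p, y lies entirely in the leading a-block: y = a^k for some k with 1 ≤ k ≤ p.
Since 1 ≤ k ≤ p, k divides p!; set t = 1 + p!/k. Then xy^t z has p + (p!/k)·k = p + p! copies of a. Now the a-count is p+p! and (b-count)+1 = (p+p!-1)+1 = p+p!, so i ≠ j+1 fails. So xy^t z = a^{p+p!} b^{p+p!-1} ∉ L.
This contradicts the pumping lemma, so L is not regular.

a^{p+p!} b^{p+p!-1}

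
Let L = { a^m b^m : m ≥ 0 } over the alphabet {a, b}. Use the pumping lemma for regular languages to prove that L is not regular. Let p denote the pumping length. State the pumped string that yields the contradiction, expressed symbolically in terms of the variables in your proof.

Assume L is regular. Let p be the pumping length given by the pumping lemma.
Choose w = a^p b^p, which is in L with |w| = 2p ≥ p.
Write w = xyz as guaranteed by the lemma, with |xy| ≤ p and |y| > 0.
Since the first p symbols of w are all a's and |xy| ≤ p, y lies entirely in the leading a-block: y = a^k for some k with 1 ≤ k ≤ p.
Pump with i = 2: xy^2z = a^{p+k} b^p. For this to lie in L we would need p = p+k, which forces k = 0. But k ≥ 1, so xy^2z ∉ L.
Contradiction. Therefore L is not regular.

a^{p+k} b^p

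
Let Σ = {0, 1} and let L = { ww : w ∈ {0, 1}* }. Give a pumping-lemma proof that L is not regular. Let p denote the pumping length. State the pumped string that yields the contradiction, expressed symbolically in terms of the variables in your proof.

0^{p+k} 1^p 0^p 1^p

Toward a contradiction, assume L is regular with pumping length p.
Take w = 0^p 1^p 0^p 1^p = uu where u = 0^p1^p; then w ∈ L and |w| = 4p ≥ p.
Write w = xyz as guaranteed by the lemma, with |xy| ≤ p and |y| > 0.
Since the first p symbols of w are all 0's and |xy| ≤ p, y lies entirely in the leading 0-block: y = 0^k for some k with 1 ≤ k ≤ p.
Pump with i = 2: xy^2z = 0^{p+k} 1^p 0^p 1^p, of length 4p+k. Suppose this equals vv. The string starts with 0 and ends with 1, so v does too; thus the boundary between the two copies of v is a 1→0 transition. There is exactly one such transition, at position 2p+k, so |v| = 2p+k and |vv| = 4p+2k ≠ 4p+k since k ≥ 1. So xy^2z ∉ L.
This is a contradiction; hence L is not regular.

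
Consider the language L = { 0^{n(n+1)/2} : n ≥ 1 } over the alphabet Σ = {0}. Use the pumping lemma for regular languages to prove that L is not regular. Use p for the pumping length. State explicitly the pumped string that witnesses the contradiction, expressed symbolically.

0^{p(p+1)/2+k}

Toward a contradiction, assume L is regular with pumping length p.
Take w = 0^{p(p+1)/2} ∈ L with |w| = p(p+1)/2 ≥ p.
By the pumping lemma, w = xyz with |xy| ≤ p and |y| > 0.
Then y = 0^k for some k with 1 ≤ k ≤ p.
Pump with i = 2: xy^2z = 0^{p(p+1)/2+k}. Since 1 ≤ k ≤ p, p(p+1)/2 < p(p+1)/2+k ≤ p(p+1)/2+p < (p+1)(p+2)/2, so p(p+1)/2+k is strictly between consecutive triangular numbers. So xy^2z ∉ L.
This contradicts the pumping lemma, so L is not regular.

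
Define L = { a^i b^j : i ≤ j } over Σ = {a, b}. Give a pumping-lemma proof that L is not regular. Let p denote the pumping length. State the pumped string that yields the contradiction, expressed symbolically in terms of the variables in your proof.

Assume L is regular. Let p be the pumping length given by the pumping lemma.
Choose w = a^p b^p ∈ L, with |w| = 2p ≥ p.
The pumping lemma gives a decomposition w = xyz where |xy| ≤ p and |y| ≥ 1.
Since the first p symbols of w are all a's and |xy| ≤ p, y lies entirely in the leading a-block: y = a^k for some k with 1 ≤ k ≤ p.
Consider xy^2z = a^{p+k} b^p. Since k ≥ 1, the a-count p+k exceeds the b-count p, so i ≤ j fails; thus xy^2z ∉ L.
This contradicts the pumping lemma, so L is not regular.

a^{p+k} b^p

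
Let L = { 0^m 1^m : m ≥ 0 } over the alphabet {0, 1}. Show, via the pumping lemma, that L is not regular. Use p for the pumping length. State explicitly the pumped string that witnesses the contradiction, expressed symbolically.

Assume L is regular; let p be its pumping constant.
Take w = 0^p 1^p. Then w ∈ L and |w| = 2p ≥ p.
The pumping lemma gives a decomposition w = xyz where |xy| ≤ p and y is nonempty.
Since the first p symbols of w are all 0's and |xy| ≤ p, y lies entirely in the leading 0-block: y = 0^k for some k with 1 ≤ k ≤ p.
Pump with i = 2: xy^2z = 0^{p+k} 1^p. For this to lie in L we would need p = p+k, which forces k = 0. But k ≥ 1, so xy^2z ∉ L.
This contradicts the pumping lemma, so L is not regular.

0^{p+k} 1^p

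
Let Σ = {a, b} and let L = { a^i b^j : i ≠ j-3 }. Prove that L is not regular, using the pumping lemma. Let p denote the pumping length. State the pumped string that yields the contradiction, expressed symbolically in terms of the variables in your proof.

a^{p+p!} b^{p+p!+3}

Suppose for contradiction that L is regular, and let p be the pumping length.
Choose w = a^p b^{p+p!+3}. Since p ≠ (p+p!+3)-3 = p+p!, w ∈ L; and |w| ≥ p.
The pumping lemma gives a decomposition w = xyz where |xy| ≤ p and |y| > 0.
The first p characters of w are a's, so xy (and hence y) consists only of a's. Write y = a^k, 1 ≤ k ≤ p.
Since 1 ≤ k ≤ p, k divides p!; set t = 1 + p!/k. Then xy^t z has p + (p!/k)·k = p + p! copies of a. Now the a-count is p+p! and (b-count)-3 = (p+p!+3)-3 = p+p!, so i ≠ j-3 fails. So xy^t z = a^{p+p!} b^{p+p!+3} ∉ L.
This is a contradiction; hence L is not regular.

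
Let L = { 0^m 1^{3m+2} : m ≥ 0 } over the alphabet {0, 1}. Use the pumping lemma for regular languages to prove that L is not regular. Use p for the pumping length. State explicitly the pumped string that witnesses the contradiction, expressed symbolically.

Toward a contradiction, assume L is regular with pumping length p.
Take w = 0^p 1^{3p+2}. Then w ∈ L and |w| = 4p+2 ≥ p.
Write w = xyz as guaranteed by the lemma, with |xy| ≤ p and y is nonempty.
Since the first p symbols of w are all 0's and |xy| ≤ p, y lies entirely in the leading 0-block: y = 0^k for some k with 1 ≤ k ≤ p.
Pump with i = 2: xy^2z = 0^{p+k} 1^{3p+2}. For this to lie in L we would need 3p+2 = 3(p+k)+2, which forces k = 0. But k ≥ 1, so xy^2z ∉ L.
This contradicts the pumping lemma, so L is not regular.

0^{p+k} 1^{3p+2}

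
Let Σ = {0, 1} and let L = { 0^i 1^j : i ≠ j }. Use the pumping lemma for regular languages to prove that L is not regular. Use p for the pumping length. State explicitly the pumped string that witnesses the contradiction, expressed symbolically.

Toward a contradiction, assume L is regular with pumping length p.
Choose w = 0^p 1^{p+p!}. Since p ≠ p+p!, w ∈ L; and |w| ≥ p.
By the pumping lemma, w = xyz with |xy| ≤ p and |y| > 0.
Because |xy| ≤ p and w begins with p copies of 0, we have y = 0^k with 1 ≤ k ≤ p.
Since 1 ≤ k ≤ p, k divides p!; set t = 1 + p!/k. Then xy^t z has p + (p!/k)·k = p + p! copies of 0. Now the 0-count equals the 1-count, so i ≠ j fails. So xy^t z = 0^{p+p!} 1^{p+p!} ∉ L.
This is a contradiction; hence L is not regular.

0^{p+p!} 1^{p+p!}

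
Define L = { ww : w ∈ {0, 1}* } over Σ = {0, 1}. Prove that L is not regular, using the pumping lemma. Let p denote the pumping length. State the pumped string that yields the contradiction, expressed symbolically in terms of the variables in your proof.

0^{p+k} 1^p 0^p 1^p

Suppose for contradiction that L is regular, and let p be the pumping length.
Take w = 0^p 1^p 0^p 1^p = uu where u = 0^p1^p; then w ∈ L and |w| = 4p ≥ p.
By the pumping lemma, w = xyz with |xy| ≤ p and y is nonempty.
Since the first p symbols of w are all 0's and |xy| ≤ p, y lies entirely in the leading 0-block: y = 0^k for some k with 1 ≤ k ≤ p.
Pump with i = 2: xy^2z = 0^{p+k} 1^p 0^p 1^p, of length 4p+k. Suppose this equals vv. The string starts with 0 and ends with 1, so v does too; thus the boundary between the two copies of v is a 1→0 transition. There is exactly one such transition, at position 2p+k, so |v| = 2p+k and |vv| = 4p+2k ≠ 4p+k since k ≥ 1. So xy^2z ∉ L.
This contradicts the pumping lemma, so L is not regular.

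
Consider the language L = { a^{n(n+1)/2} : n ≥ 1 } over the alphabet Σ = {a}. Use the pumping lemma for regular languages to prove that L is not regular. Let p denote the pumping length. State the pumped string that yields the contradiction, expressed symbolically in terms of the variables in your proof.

Assume L is regular; let p be its pumping constant.
Take w = a^{p(p+1)/2} ∈ L with |w| = p(p+1)/2 ≥ p.
By the pumping lemma, w = xyz with |xy| ≤ p and |y| > 0.
Then y = a^k for some k with 1 ≤ k ≤ p.
Pump with i = 2: xy^2z = a^{p(p+1)/2+k}. Since 1 ≤ k ≤ p, p(p+1)/2 < p(p+1)/2+k ≤ p(p+1)/2+p < (p+1)(p+2)/2, so p(p+1)/2+k is strictly between consecutive triangular numbers. So xy^2z ∉ L.
Contradiction. Therefore L is not regular.

a^{p(p+1)/2+k}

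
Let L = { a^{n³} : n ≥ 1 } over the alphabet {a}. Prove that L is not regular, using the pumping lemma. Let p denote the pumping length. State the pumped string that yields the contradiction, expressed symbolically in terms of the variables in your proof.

a^{p³+k}

Assume L is regular; let p be its pumping constant.
Take w = a^{p³} ∈ L with |w| = p³ ≥ p.
Write w = xyz as guaranteed by the lemma, with |xy| ≤ p and |y| > 0.
Then y = a^k for some k with 1 ≤ k ≤ p.
Pump with i = 2: xy^2z = a^{p³+k}. Since 1 ≤ k ≤ p, p³ < p³+k ≤ p³+p < p³+3p²+3p+1 = (p+1)³, so p³+k is not a perfect cube. So xy^2z ∉ L.
This contradicts the pumping lemma, so L is not regular.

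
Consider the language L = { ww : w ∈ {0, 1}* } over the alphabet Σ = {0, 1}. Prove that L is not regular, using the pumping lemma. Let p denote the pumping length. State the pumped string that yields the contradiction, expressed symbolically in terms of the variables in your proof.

0^{p+k} 1^p 0^p 1^p

Assume L is regular; let p be its pumping constant.
Take w = 0^p 1^p 0^p 1^p = uu where u = 0^p1^p; then w ∈ L and |w| = 4p ≥ p.
Write w = xyz as guaranteed by the lemma, with |xy| ≤ p and |y| > 0.
Since the first p symbols of w are all 0's and |xy| ≤ p, y lies entirely in the leading 0-block: y = 0^k for some k with 1 ≤ k ≤ p.
Pump with i = 2: xy^2z = 0^{p+k} 1^p 0^p 1^p, of length 4p+k. Suppose this equals vv. The string starts with 0 and ends with 1, so v does too; thus the boundary between the two copies of v is a 1→0 transition. There is exactly one such transition, at position 2p+k, so |v| = 2p+k and |vv| = 4p+2k ≠ 4p+k since k ≥ 1. So xy^2z ∉ L.
This contradicts the pumping lemma, so L is not regular.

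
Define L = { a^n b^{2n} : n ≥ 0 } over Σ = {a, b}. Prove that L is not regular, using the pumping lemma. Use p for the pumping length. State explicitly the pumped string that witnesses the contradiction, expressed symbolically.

Toward a contradiction, assume L is regular with pumping length p.
Let w = a^p b^{2p} ∈ L; note |w| = 3p ≥ p.
The pumping lemma gives a decomposition w = xyz where |xy| ≤ p and |y| > 0.
Since the first p symbols of w are all a's and |xy| ≤ p, y lies entirely in the leading a-block: y = a^k for some k with 1 ≤ k ≤ p.
Pump with i = 2: xy^2z = a^{p+k} b^{2p}. For this to lie in L we would need 2p = 2(p+k), which forces k = 0. But k ≥ 1, so xy^2z ∉ L.
This contradicts the pumping lemma, so L is not regular.

a^{p+k} b^{2p}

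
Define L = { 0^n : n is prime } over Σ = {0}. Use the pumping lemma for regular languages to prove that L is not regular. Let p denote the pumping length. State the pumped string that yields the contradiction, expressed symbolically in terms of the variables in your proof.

0^{q(1+k)}

Toward a contradiction, assume L is regular with pumping length p.
Let q be a prime with q ≥ p+2 (infinitely many primes exist), and take w = 0^q ∈ L with |w| = q ≥ p.
The pumping lemma gives a decomposition w = xyz where |xy| ≤ p and y is nonempty.
Then y = 0^k for some k with 1 ≤ k ≤ p.
Since 1 ≤ k ≤ p, |xz| = q-k. Pump with i = q+1: |xy^{q+1}z| = (q-k)+(q+1)k = q+qk = q(1+k), which is composite (both factors ≥ 2). So xy^{q+1}z = 0^{q(1+k)} ∉ L.
This contradicts the pumping lemma, so L is not regular.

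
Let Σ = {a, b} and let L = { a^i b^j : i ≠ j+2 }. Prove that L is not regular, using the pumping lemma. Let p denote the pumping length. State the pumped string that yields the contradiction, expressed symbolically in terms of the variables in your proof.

a^{p+p!} b^{p+p!-2}

Assume L is regular; let p be its pumping constant.
Choose w = a^p b^{p+p!-2}. Since p ≠ (p+p!-2)+2 = p+p!, w ∈ L; and |w| ≥ p.
The pumping lemma gives a decomposition w = xyz where |xy| ≤ p and |y| > 0.
The first p characters of w are a's, so xy (and hence y) consists only of a's. Write y = a^k, 1 ≤ k ≤ p.
Since 1 ≤ k ≤ p, k divides p!; set t = 1 + p!/k. Then xy^t z has p + (p!/k)·k = p + p! copies of a. Now the a-count is p+p! and (b-count)+2 = (p+p!-2)+2 = p+p!, so i ≠ j+2 fails. So xy^t z = a^{p+p!} b^{p+p!-2} ∉ L.
This contradicts the pumping lemma, so L is not regular.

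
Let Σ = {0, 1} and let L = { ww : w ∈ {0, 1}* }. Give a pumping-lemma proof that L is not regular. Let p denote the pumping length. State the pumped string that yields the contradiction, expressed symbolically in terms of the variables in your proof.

0^{p+k} 1^p 0^p 1^p

Assume L is regular. Let p be the pumping length given by the pumping lemma.
Take w = 0^p 1^p 0^p 1^p = uu where u = 0^p1^p; then w ∈ L and |w| = 4p ≥ p.
The pumping lemma gives a decomposition w = xyz where |xy| ≤ p and |y| ≥ 1.
Since the first p symbols of w are all 0's and |xy| ≤ p, y lies entirely in the leading 0-block: y = 0^k for some k with 1 ≤ k ≤ p.
Pump with i = 2: xy^2z = 0^{p+k} 1^p 0^p 1^p, of length 4p+k. Suppose this equals vv. The string starts with 0 and ends with 1, so v does too; thus the boundary between the two copies of v is a 1→0 transition. There is exactly one such transition, at position 2p+k, so |v| = 2p+k and |vv| = 4p+2k ≠ 4p+k since k ≥ 1. So xy^2z ∉ L.
This is a contradiction; hence L is not regular.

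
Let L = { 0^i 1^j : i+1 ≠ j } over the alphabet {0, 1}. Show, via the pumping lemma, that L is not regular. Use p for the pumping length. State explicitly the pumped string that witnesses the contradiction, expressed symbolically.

0^{p+p!} 1^{p+p!+1}

Assume L is regular. Let p be the pumping length given by the pumping lemma.
Choose w = 0^p 1^{p+p!+1}. Since p ≠ (p+p!+1)-1 = p+p!, w ∈ L; and |w| ≥ p.
By the pumping lemma, w = xyz with |xy| ≤ p and |y| ≥ 1.
Because |xy| ≤ p and w begins with p copies of 0, we have y = 0^k with 1 ≤ k ≤ p.
Since 1 ≤ k ≤ p, k divides p!; set t = 1 + p!/k. Then xy^t z has p + (p!/k)·k = p + p! copies of 0. Now the 0-count is p+p! and (1-count)-1 = (p+p!+1)-1 = p+p!, so i+1 ≠ j fails. So xy^t z = 0^{p+p!} 1^{p+p!+1} ∉ L.
This contradicts the pumping lemma, so L is not regular.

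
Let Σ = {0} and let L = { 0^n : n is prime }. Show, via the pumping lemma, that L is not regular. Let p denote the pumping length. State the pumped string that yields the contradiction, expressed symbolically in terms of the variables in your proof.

Suppose for contradiction that L is regular, and let p be the pumping length.
Let q be a prime with q ≥ p+2 (infinitely many primes exist), and take w = 0^q ∈ L with |w| = q ≥ p.
Write w = xyz as guaranteed by the lemma, with |xy| ≤ p and y is nonempty.
Then y = 0^k for some k with 1 ≤ k ≤ p.
Since 1 ≤ k ≤ p, |xz| = q-k. Pump with i = q+1: |xy^{q+1}z| = (q-k)+(q+1)k = q+qk = q(1+k), which is composite (both factors ≥ 2). So xy^{q+1}z = 0^{q(1+k)} ∉ L.
This is a contradiction; hence L is not regular.

0^{q(1+k)}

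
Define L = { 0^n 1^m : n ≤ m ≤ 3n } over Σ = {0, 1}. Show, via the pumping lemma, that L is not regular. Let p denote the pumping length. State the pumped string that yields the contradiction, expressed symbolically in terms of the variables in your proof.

0^{p+k} 1^p

Suppose for contradiction that L is regular, and let p be the pumping length.
Take w = 0^p 1^p ∈ L (since p ≤ p ≤ 3p), with |w| = 2p ≥ p.
By the pumping lemma, w = xyz with |xy| ≤ p and |y| > 0.
Since the first p symbols of w are all 0's and |xy| ≤ p, y lies entirely in the leading 0-block: y = 0^k for some k with 1 ≤ k ≤ p.
Pump with i = 2: xy^2z = 0^{p+k} 1^p. Now n = p+k > p = m, so the condition n ≤ m fails. Thus xy^2z ∉ L.
This is a contradiction; hence L is not regular.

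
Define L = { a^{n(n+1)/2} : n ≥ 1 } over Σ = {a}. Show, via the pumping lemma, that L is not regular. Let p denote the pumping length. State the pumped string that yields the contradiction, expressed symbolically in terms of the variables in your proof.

Assume L is regular. Let p be the pumping length given by the pumping lemma.
Take w = a^{p(p+1)/2} ∈ L with |w| = p(p+1)/2 ≥ p.
By the pumping lemma, w = xyz with |xy| ≤ p and |y| ≥ 1.
Then y = a^k for some k with 1 ≤ k ≤ p.
Pump with i = 2: xy^2z = a^{p(p+1)/2+k}. Since 1 ≤ k ≤ p, p(p+1)/2 < p(p+1)/2+k ≤ p(p+1)/2+p < (p+1)(p+2)/2, so p(p+1)/2+k is strictly between consecutive triangular numbers. So xy^2z ∉ L.
This is a contradiction; hence L is not regular.

a^{p(p+1)/2+k}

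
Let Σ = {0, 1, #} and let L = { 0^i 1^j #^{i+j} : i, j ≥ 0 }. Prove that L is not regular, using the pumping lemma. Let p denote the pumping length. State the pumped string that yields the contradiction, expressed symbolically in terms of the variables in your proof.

0^{p+k} 1^p #^{2p}

Toward a contradiction, assume L is regular with pumping length p.
Take w = 0^p 1^p #^{2p} ∈ L (with i=j=p, i+j=2p), |w| = 4p ≥ p.
Write w = xyz as guaranteed by the lemma, with |xy| ≤ p and |y| > 0.
Because |xy| ≤ p and w begins with p copies of 0, we have y = 0^k with 1 ≤ k ≤ p.
Consider xy^2z = 0^{p+k} 1^p #^{2p}. Now the 0- and 1-counts sum to 2p+k, but the #-count is 2p ≠ 2p+k. So xy^2z ∉ L.
Contradiction. Therefore L is not regular.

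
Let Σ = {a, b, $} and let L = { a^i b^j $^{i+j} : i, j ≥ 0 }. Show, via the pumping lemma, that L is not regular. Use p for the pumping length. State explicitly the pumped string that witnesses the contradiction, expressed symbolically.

Assume L is regular. Let p be the pumping length given by the pumping lemma.
Take w = a^p b^p $^{2p} ∈ L (with i=j=p, i+j=2p), |w| = 4p ≥ p.
Write w = xyz as guaranteed by the lemma, with |xy| ≤ p and |y| ≥ 1.
Because |xy| ≤ p and w begins with p copies of a, we have y = a^k with 1 ≤ k ≤ p.
Consider xy^2z = a^{p+k} b^p $^{2p}. Now the a- and b-counts sum to 2p+k, but the $-count is 2p ≠ 2p+k. So xy^2z ∉ L.
This is a contradiction; hence L is not regular.

a^{p+k} b^p $^{2p}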